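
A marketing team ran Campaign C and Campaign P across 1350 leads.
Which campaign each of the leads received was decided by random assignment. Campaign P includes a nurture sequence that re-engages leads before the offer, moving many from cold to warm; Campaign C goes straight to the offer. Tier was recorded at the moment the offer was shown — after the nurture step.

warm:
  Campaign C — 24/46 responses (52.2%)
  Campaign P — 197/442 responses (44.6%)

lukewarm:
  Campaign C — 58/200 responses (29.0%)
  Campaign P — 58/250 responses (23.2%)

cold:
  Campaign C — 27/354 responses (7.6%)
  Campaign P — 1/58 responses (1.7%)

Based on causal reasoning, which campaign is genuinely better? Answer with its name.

Campaign P

Campaign C is higher inside every engagement tier stratum but Campaign P is higher in aggregate. Whether to stratify depends on how engagement tier relates to the campaign.
The distribution of engagement tier is itself part of what the campaign does — it is an intermediate outcome. Holding it fixed would remove that part of the effect; the total effect is the pooled difference.
Pooled: Campaign C 18.2% vs Campaign P 34.1%; Campaign P is higher overall.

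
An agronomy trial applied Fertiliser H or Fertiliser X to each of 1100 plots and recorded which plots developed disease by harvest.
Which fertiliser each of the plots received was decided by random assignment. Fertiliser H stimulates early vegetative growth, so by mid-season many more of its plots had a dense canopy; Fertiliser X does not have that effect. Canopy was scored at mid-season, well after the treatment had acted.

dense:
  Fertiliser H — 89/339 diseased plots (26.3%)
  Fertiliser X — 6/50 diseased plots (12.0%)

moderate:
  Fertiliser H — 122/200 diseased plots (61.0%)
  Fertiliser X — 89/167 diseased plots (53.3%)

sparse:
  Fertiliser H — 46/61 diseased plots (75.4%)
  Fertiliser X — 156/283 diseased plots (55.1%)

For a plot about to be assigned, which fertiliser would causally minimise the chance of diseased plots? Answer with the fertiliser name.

Fertiliser X is lower inside every mid-season canopy stratum but Fertiliser H is lower in aggregate. Whether to stratify depends on how mid-season canopy relates to the fertiliser.
Mid-season canopy is recorded after the fertiliser and is itself shifted by it — it sits on the causal path from fertiliser to outcome. Conditioning on a mediator would strip out part of the effect we want; the pooled comparison gives the total causal effect.
Pooled: Fertiliser H 42.8% vs Fertiliser X 50.2%; Fertiliser H is lower overall.

Fertiliser H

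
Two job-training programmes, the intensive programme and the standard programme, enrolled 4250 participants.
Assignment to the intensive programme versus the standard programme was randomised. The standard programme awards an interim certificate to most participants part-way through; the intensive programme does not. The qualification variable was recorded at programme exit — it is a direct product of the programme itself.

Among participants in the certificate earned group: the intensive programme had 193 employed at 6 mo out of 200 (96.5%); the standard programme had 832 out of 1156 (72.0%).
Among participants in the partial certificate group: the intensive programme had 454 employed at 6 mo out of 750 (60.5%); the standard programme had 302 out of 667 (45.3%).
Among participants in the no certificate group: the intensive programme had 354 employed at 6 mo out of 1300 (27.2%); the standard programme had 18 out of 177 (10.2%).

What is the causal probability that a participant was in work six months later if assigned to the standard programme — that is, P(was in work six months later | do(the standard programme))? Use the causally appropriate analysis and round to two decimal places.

the intensive programme is higher inside every qualification attained during the programme stratum but the standard programme is higher in aggregate. Whether to stratify depends on how qualification attained during the programme relates to the programme.
The distribution of qualification attained during the programme is itself part of what the programme does — it is an intermediate outcome. Holding it fixed would remove that part of the effect; the total effect is the pooled difference.
So P(outcome | do(the standard programme)) is just the pooled rate for the standard programme: 1152/2000 = 0.576.

0.58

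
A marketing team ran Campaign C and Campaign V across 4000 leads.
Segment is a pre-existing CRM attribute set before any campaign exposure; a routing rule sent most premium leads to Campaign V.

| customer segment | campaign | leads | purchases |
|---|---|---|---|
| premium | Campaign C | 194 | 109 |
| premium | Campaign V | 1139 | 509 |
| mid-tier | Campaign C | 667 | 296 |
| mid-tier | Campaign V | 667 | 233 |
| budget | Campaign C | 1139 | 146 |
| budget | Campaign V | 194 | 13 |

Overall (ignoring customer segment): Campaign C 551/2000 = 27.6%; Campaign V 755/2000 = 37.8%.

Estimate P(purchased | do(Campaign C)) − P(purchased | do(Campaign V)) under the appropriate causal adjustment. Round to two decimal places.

The stratified and pooled comparisons disagree (Campaign C wins within each customer segment; Campaign V wins overall), so the answer turns on the causal role of customer segment.
Customer segment differs across campaigns for reasons unrelated to any effect of the campaign itself, and it separately predicts the outcome — a classic confounder. We must compare within customer segment levels.
Adjusting over the population distribution of customer segment: 0.333·(0.562−0.447) + 0.334·(0.444−0.349) + 0.333·(0.128−0.067) = +0.090.

+0.09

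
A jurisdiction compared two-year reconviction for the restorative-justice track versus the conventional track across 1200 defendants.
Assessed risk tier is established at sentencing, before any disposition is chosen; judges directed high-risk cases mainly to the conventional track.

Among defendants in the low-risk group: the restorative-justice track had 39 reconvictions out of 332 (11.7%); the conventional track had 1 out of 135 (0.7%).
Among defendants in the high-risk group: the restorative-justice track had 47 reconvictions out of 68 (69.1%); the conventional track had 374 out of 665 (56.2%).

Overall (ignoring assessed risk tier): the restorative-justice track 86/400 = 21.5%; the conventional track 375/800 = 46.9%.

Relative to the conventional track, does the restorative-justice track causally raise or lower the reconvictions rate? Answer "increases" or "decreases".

increases

The stratified and pooled comparisons disagree (the conventional track wins within each assessed risk tier; the restorative-justice track wins overall), so the answer turns on the causal role of assessed risk tier.
The imbalance in assessed risk tier arose from how defendants were allocated, not from anything the disposition did; and assessed risk tier independently affects the outcome. The pooled gap is confounded — condition on assessed risk tier.
Within each level — low-risk: 11.7% vs 0.7%; high-risk: 69.1% vs 56.2% — the conventional track is lower every time.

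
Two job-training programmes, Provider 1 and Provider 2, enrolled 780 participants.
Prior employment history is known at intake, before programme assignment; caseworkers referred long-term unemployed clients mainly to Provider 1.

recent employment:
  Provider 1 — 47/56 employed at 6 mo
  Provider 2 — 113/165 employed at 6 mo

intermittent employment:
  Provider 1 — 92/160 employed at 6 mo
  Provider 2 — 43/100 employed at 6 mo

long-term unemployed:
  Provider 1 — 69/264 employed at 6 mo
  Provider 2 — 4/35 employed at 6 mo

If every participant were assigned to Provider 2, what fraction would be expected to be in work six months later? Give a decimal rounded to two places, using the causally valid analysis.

0.38

Prior employment history satisfies the back-door criterion: it is not a descendant of the programme, and it blocks the spurious path from programme to outcome. Adjusting for it (i.e., using the within-prior employment history rates) gives the causal effect.
Standardising Provider 2 to the population prior employment history mix: 0.283·113/165 + 0.333·43/100 + 0.383·4/35 = 0.381.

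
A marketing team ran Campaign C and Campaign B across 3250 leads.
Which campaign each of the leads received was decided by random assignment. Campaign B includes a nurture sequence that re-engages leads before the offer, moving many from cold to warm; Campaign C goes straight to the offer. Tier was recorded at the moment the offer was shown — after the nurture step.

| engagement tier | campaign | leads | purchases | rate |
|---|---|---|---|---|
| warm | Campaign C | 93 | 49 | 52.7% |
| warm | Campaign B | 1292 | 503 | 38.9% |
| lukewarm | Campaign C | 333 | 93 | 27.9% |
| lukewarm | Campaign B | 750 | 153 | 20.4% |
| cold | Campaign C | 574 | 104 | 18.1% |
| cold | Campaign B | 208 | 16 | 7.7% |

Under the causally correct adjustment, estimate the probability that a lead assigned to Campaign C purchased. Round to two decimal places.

0.25

Engagement tier is downstream of the campaign. One should not condition on a consequence of treatment, so the overall rates are the right comparison.
So P(outcome | do(Campaign C)) is just the pooled rate for Campaign C: 246/1000 = 0.246.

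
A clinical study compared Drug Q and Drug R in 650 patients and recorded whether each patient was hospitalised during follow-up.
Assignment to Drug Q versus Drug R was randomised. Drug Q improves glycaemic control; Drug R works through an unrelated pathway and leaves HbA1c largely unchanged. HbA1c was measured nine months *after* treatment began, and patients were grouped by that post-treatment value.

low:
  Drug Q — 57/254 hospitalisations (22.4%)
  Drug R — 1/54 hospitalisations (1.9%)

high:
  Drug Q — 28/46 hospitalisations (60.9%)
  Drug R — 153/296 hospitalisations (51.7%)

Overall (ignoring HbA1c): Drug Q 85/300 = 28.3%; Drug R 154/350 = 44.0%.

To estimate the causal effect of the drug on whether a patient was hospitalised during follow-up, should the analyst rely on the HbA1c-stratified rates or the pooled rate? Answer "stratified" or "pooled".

The HbA1c-specific comparison favours Drug R throughout, but the pooled figures favour Drug Q. The question is whether to condition on HbA1c.
HbA1c lies on the pathway drug → HbA1c → outcome, so adjusting for it blocks the indirect effect. For the total causal effect of drug, use the unadjusted pooled rates.
Pooled: Drug Q 28.3% vs Drug R 44.0%; Drug Q is lower overall.

pooled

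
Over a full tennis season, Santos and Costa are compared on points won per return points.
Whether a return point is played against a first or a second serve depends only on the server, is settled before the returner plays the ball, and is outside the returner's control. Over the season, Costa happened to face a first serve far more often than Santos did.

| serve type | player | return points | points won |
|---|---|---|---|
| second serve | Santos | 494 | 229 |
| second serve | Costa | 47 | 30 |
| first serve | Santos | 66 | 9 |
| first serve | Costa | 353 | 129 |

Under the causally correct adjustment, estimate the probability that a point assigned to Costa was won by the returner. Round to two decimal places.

0.52

Within every serve type level Costa has the higher rate, yet pooled Santos does — Simpson's reversal.
Nothing the player does changes serve type; the imbalance is an allocation artefact. With serve type also predicting the outcome, the pooled figure is confounded, and the within-stratum comparison is the causal one.
Standardising Costa to the population serve type mix: 0.564·30/47 + 0.436·129/353 = 0.519.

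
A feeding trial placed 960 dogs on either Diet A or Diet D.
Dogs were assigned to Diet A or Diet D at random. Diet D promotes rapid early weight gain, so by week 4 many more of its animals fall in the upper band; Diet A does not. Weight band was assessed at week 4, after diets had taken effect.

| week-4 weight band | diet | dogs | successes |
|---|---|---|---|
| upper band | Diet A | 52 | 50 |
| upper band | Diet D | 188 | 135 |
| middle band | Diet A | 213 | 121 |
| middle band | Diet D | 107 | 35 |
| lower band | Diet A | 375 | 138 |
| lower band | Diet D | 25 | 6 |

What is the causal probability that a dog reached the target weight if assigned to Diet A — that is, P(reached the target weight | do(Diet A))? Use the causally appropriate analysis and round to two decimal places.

0.48

Week-4 weight band lies on the pathway diet → week-4 weight band → outcome, so adjusting for it blocks the indirect effect. For the total causal effect of diet, use the unadjusted pooled rates.
So P(outcome | do(Diet A)) is just the pooled rate for Diet A: 309/640 = 0.483.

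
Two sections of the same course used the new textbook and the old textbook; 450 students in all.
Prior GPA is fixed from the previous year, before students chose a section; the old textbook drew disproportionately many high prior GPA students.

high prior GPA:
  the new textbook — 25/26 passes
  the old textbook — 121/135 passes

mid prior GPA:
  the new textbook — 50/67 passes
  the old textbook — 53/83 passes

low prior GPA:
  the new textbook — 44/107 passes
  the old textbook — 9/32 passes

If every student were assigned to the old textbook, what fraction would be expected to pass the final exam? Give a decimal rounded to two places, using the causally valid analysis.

Here prior GPA band is a common cause — it drives both which teaching method a case falls under and the outcome. The crude comparison mixes populations; the stratum-specific rates are the causally relevant ones.
Standardising the old textbook to the population prior GPA band mix: 0.358·121/135 + 0.333·53/83 + 0.309·9/32 = 0.620.

0.62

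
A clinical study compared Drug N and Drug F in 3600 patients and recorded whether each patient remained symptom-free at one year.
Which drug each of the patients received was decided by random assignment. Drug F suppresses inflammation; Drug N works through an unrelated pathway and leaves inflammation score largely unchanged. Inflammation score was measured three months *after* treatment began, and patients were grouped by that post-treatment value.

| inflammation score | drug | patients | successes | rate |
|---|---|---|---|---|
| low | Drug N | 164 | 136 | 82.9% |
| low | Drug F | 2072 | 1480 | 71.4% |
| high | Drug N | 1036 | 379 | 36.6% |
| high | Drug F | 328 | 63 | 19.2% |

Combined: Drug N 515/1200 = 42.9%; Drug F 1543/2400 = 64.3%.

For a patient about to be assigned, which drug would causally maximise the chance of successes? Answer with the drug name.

Drug F

Inflammation score here is a post-treatment variable shaped by the drug; conditioning on it would introduce bias rather than remove it. The overall comparison is the causal one.
Pooled: Drug N 42.9% vs Drug F 64.3%; Drug F is higher overall.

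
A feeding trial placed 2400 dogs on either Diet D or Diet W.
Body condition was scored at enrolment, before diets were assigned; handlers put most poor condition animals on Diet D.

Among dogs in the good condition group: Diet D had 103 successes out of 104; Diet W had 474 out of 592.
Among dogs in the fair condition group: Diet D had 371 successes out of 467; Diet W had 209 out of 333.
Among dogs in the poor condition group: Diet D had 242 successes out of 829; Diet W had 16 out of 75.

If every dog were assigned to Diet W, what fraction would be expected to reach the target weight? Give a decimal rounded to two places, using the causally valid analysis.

0.52

Since starting body condition is a pre-existing factor (not a product of the diet) and it affects the outcome on its own, it is a confounder. The stratified rates, not the pooled rate, identify the causal effect.
Standardising Diet W to the population starting body condition mix: 0.290·474/592 + 0.333·209/333 + 0.377·16/75 = 0.522.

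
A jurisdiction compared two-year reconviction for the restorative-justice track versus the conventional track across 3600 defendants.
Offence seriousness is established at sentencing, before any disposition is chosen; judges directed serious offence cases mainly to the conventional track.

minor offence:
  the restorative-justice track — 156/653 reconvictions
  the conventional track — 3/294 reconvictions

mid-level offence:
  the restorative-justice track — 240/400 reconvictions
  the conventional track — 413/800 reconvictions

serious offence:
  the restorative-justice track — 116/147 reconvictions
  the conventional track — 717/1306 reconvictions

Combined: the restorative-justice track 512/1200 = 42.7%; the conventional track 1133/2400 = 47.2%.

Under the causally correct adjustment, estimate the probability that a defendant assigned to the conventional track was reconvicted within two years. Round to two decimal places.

The offence seriousness-specific comparison favours the conventional track throughout, but the pooled figures favour the restorative-justice track. The question is whether to condition on offence seriousness.
Offence seriousness differs across dispositions for reasons unrelated to any effect of the disposition itself, and it separately predicts the outcome — a classic confounder. We must compare within offence seriousness levels.
Standardising the conventional track to the population offence seriousness mix: 0.263·3/294 + 0.333·413/800 + 0.404·717/1306 = 0.396.

0.40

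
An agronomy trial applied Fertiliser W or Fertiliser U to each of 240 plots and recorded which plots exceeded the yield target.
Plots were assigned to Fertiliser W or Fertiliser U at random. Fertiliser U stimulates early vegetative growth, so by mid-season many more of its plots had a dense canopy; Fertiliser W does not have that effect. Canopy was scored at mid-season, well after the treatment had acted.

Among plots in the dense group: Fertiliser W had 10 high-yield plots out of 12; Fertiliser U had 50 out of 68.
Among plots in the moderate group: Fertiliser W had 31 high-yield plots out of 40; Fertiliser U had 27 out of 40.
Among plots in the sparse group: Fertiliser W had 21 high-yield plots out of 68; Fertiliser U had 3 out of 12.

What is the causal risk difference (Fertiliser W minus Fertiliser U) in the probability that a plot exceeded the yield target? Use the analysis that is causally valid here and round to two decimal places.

-0.15

Within every mid-season canopy level Fertiliser W has the higher rate, yet pooled Fertiliser U does — Simpson's reversal.
The distribution of mid-season canopy is itself part of what the fertiliser does — it is an intermediate outcome. Holding it fixed would remove that part of the effect; the total effect is the pooled difference.
The causal difference is the pooled difference: 0.517 − 0.667 = -0.150.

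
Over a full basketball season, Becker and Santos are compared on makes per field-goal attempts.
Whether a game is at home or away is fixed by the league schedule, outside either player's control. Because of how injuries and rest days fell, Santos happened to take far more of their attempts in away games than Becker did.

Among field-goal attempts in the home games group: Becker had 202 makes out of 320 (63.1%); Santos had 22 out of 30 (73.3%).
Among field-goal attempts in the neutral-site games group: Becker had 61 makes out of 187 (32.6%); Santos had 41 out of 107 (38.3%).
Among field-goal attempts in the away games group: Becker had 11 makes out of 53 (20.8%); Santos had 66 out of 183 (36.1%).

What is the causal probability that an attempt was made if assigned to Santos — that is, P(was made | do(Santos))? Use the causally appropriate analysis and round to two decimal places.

0.52

Since game venue is a pre-existing factor (not a product of the player) and it affects the outcome on its own, it is a confounder. The stratified rates, not the pooled rate, identify the causal effect.
Standardising Santos to the population game venue mix: 0.398·22/30 + 0.334·41/107 + 0.268·66/183 = 0.516.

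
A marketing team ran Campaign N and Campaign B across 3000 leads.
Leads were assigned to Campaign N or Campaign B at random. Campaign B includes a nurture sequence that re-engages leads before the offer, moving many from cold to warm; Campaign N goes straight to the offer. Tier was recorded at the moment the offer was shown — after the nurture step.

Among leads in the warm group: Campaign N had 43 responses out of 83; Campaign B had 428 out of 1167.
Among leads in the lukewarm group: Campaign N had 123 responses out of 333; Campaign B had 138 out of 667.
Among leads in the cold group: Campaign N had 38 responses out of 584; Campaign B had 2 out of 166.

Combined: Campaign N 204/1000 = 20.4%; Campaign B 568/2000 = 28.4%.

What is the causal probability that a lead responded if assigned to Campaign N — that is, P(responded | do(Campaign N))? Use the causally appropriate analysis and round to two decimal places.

The engagement tier-specific comparison favours Campaign N throughout, but the pooled figures favour Campaign B. The question is whether to condition on engagement tier.
Engagement tier lies on the pathway campaign → engagement tier → outcome, so adjusting for it blocks the indirect effect. For the total causal effect of campaign, use the unadjusted pooled rates.
So P(outcome | do(Campaign N)) is just the pooled rate for Campaign N: 204/1000 = 0.204.

0.20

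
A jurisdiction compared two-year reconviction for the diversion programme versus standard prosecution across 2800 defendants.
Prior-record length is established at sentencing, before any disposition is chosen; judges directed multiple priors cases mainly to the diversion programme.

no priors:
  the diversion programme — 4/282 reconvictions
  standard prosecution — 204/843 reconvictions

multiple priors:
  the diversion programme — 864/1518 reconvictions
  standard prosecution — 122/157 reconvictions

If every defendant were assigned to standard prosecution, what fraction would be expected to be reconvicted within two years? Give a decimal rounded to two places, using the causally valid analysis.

The prior-record length-specific comparison favours the diversion programme throughout, but the pooled figures favour standard prosecution. The question is whether to condition on prior-record length.
Here prior-record length is a common cause — it drives both which disposition a case falls under and the outcome. The crude comparison mixes populations; the stratum-specific rates are the causally relevant ones.
Standardising standard prosecution to the population prior-record length mix: 0.402·204/843 + 0.598·122/157 = 0.562.

0.56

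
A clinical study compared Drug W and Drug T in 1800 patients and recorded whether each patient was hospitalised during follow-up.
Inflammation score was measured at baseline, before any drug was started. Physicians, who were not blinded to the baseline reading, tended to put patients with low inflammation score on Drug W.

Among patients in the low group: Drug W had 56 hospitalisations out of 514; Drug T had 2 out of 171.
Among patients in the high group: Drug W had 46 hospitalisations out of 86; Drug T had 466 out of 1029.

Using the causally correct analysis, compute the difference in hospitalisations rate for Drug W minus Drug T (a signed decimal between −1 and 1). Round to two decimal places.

+0.09

Drug T is lower inside every inflammation score stratum but Drug W is lower in aggregate. Whether to stratify depends on how inflammation score relates to the drug.
Since inflammation score is a pre-existing factor (not a product of the drug) and it affects the outcome on its own, it is a confounder. The stratified rates, not the pooled rate, identify the causal effect.
Adjusting over the population distribution of inflammation score: 0.381·(0.109−0.012) + 0.619·(0.535−0.453) = +0.088.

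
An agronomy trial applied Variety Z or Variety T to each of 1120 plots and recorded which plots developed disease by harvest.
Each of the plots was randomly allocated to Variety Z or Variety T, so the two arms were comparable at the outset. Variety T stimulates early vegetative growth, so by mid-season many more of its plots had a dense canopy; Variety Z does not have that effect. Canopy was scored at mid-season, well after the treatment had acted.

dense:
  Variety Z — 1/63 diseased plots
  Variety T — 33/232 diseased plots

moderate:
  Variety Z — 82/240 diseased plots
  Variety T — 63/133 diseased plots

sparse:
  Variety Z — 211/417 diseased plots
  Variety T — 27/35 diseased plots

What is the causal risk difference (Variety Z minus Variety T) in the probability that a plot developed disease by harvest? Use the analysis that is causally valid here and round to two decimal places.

+0.10

The distribution of mid-season canopy is itself part of what the variety does — it is an intermediate outcome. Holding it fixed would remove that part of the effect; the total effect is the pooled difference.
The causal difference is the pooled difference: 0.408 − 0.307 = +0.101.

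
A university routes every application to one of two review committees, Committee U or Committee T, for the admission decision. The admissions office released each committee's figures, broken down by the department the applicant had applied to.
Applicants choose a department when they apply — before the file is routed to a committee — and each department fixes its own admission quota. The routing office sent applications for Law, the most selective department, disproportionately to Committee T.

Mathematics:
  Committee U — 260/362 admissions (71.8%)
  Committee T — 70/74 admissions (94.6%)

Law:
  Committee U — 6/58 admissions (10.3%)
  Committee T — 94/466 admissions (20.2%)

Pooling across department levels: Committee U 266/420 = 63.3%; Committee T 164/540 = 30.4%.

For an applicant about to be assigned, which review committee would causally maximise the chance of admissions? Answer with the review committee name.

Department satisfies the back-door criterion: it is not a descendant of the review committee, and it blocks the spurious path from review committee to outcome. Adjusting for it (i.e., using the within-department rates) gives the causal effect.
Within each level — Mathematics: 71.8% vs 94.6%; Law: 10.3% vs 20.2% — Committee T is higher every time.

Committee T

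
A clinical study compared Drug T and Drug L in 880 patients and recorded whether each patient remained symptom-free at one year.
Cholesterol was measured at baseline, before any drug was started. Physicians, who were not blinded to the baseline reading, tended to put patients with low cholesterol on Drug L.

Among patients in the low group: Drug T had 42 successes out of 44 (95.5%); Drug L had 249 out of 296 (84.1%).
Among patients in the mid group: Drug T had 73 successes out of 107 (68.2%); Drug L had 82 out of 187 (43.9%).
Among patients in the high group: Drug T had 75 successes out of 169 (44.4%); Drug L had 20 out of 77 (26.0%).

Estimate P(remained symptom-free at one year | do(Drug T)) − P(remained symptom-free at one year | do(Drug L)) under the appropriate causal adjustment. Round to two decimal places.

Within every cholesterol level Drug T has the higher rate, yet pooled Drug L does — Simpson's reversal.
Since cholesterol is a pre-existing factor (not a product of the drug) and it affects the outcome on its own, it is a confounder. The stratified rates, not the pooled rate, identify the causal effect.
Adjusting over the population distribution of cholesterol: 0.386·(0.955−0.841) + 0.334·(0.682−0.439) + 0.280·(0.444−0.260) = +0.177.

+0.18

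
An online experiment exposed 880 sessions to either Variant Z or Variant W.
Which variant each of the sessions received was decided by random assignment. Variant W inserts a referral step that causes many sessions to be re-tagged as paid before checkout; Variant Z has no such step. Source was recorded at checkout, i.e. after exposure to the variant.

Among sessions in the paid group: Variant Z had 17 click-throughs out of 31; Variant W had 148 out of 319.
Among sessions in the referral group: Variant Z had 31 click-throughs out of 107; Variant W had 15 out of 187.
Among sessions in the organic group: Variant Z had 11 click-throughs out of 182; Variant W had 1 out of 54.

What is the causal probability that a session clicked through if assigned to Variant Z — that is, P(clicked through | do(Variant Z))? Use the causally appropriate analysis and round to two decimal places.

Traffic source is downstream of the variant. One should not condition on a consequence of treatment, so the overall rates are the right comparison.
So P(outcome | do(Variant Z)) is just the pooled rate for Variant Z: 59/320 = 0.184.

0.18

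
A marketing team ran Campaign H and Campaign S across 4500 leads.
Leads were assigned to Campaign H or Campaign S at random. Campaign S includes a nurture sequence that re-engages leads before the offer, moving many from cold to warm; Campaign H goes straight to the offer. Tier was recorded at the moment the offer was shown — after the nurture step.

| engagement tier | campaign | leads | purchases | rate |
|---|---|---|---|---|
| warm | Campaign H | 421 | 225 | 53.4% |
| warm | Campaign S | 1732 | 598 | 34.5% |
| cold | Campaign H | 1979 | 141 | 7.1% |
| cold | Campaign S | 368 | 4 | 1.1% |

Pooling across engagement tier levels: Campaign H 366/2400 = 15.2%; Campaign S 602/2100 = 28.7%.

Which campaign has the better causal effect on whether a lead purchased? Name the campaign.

The distribution of engagement tier is itself part of what the campaign does — it is an intermediate outcome. Holding it fixed would remove that part of the effect; the total effect is the pooled difference.
Pooled: Campaign H 15.2% vs Campaign S 28.7%; Campaign S is higher overall.

Campaign S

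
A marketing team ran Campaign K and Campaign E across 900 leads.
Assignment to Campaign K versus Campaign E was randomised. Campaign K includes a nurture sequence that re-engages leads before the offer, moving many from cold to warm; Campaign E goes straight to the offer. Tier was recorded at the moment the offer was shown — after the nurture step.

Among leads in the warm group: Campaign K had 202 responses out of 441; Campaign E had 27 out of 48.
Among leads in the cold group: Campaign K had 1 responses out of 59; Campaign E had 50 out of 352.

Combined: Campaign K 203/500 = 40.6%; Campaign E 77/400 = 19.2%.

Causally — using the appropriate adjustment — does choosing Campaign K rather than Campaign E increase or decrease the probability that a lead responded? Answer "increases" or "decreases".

increases

Stratifying would compare campaigns among leads the campaigns themselves sorted into engagement tier groups — a form of selection on an intermediate. The unconditioned pooled rates give the total causal effect.
Pooled: Campaign K 40.6% vs Campaign E 19.2%; Campaign K is higher overall.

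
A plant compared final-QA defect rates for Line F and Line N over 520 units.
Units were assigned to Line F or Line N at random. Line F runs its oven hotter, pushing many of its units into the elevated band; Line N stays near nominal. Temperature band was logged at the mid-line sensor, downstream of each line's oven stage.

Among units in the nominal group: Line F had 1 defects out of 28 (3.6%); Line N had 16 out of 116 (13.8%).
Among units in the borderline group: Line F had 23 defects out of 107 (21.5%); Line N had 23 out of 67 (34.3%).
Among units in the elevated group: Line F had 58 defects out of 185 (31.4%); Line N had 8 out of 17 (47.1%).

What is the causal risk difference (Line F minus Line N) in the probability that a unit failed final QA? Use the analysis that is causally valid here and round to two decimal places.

The in-process temperature band-specific comparison favours Line F throughout, but the pooled figures favour Line N. The question is whether to condition on in-process temperature band.
In-process temperature band here is a post-treatment variable shaped by the line; conditioning on it would introduce bias rather than remove it. The overall comparison is the causal one.
The causal difference is the pooled difference: 0.256 − 0.235 = +0.021.

+0.02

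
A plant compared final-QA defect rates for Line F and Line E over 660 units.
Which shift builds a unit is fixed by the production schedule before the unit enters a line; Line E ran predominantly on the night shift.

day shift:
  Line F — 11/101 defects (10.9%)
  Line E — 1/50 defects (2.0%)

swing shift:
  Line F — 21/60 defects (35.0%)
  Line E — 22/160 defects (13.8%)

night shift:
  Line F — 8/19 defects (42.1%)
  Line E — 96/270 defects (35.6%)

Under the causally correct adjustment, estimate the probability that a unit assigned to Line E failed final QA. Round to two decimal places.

Shift differs across lines for reasons unrelated to any effect of the line itself, and it separately predicts the outcome — a classic confounder. We must compare within shift levels.
Standardising Line E to the population shift mix: 0.229·1/50 + 0.333·22/160 + 0.438·96/270 = 0.206.

0.21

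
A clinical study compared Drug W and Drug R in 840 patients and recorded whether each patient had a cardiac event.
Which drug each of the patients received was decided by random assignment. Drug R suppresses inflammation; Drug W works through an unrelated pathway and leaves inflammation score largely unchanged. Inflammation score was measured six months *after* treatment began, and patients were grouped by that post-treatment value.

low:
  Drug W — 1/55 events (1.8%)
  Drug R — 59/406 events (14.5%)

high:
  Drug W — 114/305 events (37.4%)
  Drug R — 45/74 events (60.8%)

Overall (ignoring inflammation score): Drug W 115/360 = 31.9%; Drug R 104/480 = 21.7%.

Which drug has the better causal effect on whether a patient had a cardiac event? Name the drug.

Drug R

The stratified and pooled comparisons disagree (Drug W wins within each inflammation score; Drug R wins overall), so the answer turns on the causal role of inflammation score.
Because the drug influences inflammation score, inflammation score is a post-treatment mediator, not a confounder. Stratifying on it would bias the estimate; the causal effect is the crude pooled difference.
Pooled: Drug W 31.9% vs Drug R 21.7%; Drug R is lower overall.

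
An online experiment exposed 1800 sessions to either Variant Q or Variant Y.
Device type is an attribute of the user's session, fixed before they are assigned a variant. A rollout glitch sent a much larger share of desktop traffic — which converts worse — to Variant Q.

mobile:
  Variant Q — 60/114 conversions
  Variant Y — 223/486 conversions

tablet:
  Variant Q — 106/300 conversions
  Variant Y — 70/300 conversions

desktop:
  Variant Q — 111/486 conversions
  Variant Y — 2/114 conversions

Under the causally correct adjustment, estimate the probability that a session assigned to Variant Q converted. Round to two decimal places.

0.37

Since device type is a pre-existing factor (not a product of the variant) and it affects the outcome on its own, it is a confounder. The stratified rates, not the pooled rate, identify the causal effect.
Standardising Variant Q to the population device type mix: 0.333·60/114 + 0.333·106/300 + 0.333·111/486 = 0.369.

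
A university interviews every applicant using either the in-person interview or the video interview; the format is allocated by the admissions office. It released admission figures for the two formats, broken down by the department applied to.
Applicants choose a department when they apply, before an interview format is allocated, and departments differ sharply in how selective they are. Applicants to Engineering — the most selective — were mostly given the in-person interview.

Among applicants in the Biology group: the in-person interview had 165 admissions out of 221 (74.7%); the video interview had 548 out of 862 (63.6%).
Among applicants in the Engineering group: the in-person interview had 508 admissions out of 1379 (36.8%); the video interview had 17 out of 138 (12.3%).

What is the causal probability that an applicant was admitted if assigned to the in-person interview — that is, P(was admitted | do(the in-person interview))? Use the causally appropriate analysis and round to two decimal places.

0.53

The stratified and pooled comparisons disagree (the in-person interview wins within each department; the video interview wins overall), so the answer turns on the causal role of department.
Department differs across interview formats for reasons unrelated to any effect of the interview format itself, and it separately predicts the outcome — a classic confounder. We must compare within department levels.
Standardising the in-person interview to the population department mix: 0.417·165/221 + 0.583·508/1379 = 0.526.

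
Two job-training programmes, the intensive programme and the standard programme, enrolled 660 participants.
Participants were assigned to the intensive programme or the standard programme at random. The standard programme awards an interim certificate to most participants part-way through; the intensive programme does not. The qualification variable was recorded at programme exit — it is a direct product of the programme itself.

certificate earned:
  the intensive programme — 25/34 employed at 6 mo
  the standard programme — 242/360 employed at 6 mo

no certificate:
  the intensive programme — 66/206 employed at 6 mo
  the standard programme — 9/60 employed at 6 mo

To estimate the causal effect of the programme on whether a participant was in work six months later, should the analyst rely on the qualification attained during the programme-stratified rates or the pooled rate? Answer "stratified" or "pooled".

pooled

the intensive programme is higher inside every qualification attained during the programme stratum but the standard programme is higher in aggregate. Whether to stratify depends on how qualification attained during the programme relates to the programme.
Stratifying would compare programmes among participants the programmes themselves sorted into qualification attained during the programme groups — a form of selection on an intermediate. The unconditioned pooled rates give the total causal effect.
Pooled: the intensive programme 37.9% vs the standard programme 59.8%; the standard programme is higher overall.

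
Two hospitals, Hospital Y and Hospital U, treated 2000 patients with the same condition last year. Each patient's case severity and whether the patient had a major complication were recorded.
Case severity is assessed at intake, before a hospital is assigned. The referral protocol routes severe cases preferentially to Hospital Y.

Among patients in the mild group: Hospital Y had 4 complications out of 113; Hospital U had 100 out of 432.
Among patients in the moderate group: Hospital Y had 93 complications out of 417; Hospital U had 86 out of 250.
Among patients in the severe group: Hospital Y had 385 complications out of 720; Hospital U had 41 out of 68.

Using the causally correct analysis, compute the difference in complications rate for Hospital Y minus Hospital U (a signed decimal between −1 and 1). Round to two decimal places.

Here case severity is a common cause — it drives both which hospital a case falls under and the outcome. The crude comparison mixes populations; the stratum-specific rates are the causally relevant ones.
Adjusting over the population distribution of case severity: 0.273·(0.035−0.231) + 0.334·(0.223−0.344) + 0.394·(0.535−0.603) = -0.121.

-0.12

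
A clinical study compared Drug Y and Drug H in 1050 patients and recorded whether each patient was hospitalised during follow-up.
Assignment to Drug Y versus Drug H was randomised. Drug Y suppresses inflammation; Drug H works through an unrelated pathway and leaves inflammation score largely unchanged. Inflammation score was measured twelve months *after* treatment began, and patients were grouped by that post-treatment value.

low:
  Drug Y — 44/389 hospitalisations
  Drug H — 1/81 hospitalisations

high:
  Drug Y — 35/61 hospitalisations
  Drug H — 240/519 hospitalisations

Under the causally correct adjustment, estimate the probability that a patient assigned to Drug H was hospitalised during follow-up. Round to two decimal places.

0.40

Because the drug influences inflammation score, inflammation score is a post-treatment mediator, not a confounder. Stratifying on it would bias the estimate; the causal effect is the crude pooled difference.
So P(outcome | do(Drug H)) is just the pooled rate for Drug H: 241/600 = 0.402.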